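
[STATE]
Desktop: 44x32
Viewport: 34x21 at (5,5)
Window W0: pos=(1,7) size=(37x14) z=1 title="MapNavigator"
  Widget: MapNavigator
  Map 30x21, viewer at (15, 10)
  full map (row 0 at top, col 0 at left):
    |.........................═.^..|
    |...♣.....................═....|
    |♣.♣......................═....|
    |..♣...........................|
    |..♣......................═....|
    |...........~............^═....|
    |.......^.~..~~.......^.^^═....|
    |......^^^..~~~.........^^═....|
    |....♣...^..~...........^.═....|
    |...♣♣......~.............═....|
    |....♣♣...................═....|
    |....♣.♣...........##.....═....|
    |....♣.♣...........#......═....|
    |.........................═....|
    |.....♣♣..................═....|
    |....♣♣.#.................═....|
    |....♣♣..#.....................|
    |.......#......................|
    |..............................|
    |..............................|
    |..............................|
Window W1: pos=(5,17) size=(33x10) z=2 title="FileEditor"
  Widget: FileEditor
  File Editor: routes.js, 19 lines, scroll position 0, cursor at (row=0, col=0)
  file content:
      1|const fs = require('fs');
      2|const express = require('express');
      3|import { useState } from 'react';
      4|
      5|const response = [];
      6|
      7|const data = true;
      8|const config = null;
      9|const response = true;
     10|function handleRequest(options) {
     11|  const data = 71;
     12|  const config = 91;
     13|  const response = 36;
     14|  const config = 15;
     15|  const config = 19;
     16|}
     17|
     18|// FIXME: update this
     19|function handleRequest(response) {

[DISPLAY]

                                  
                                  
━━━━━━━━━━━━━━━━━━━━━━━━━━━━━━━━┓ 
pNavigator                      ┃ 
────────────────────────────────┨ 
..........~............^═....   ┃ 
......^.~..~~.......^.^^═....   ┃ 
.....^^^..~~~.........^^═....   ┃ 
...♣...^..~...........^.═....   ┃ 
..♣♣......~.............═....   ┃ 
...♣♣.........@.........═....   ┃ 
...♣.♣...........##.....═....   ┃ 
┏━━━━━━━━━━━━━━━━━━━━━━━━━━━━━━━┓ 
┃ FileEditor                    ┃ 
┠───────────────────────────────┨ 
┃█onst fs = require('fs');     ▲┃ 
┃const express = require('expre█┃ 
┃import { useState } from 'reac░┃ 
┃                              ░┃ 
┃const response = [];          ░┃ 
┃                              ▼┃ 


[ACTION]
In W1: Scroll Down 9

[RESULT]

                                  
                                  
━━━━━━━━━━━━━━━━━━━━━━━━━━━━━━━━┓ 
pNavigator                      ┃ 
────────────────────────────────┨ 
..........~............^═....   ┃ 
......^.~..~~.......^.^^═....   ┃ 
.....^^^..~~~.........^^═....   ┃ 
...♣...^..~...........^.═....   ┃ 
..♣♣......~.............═....   ┃ 
...♣♣.........@.........═....   ┃ 
...♣.♣...........##.....═....   ┃ 
┏━━━━━━━━━━━━━━━━━━━━━━━━━━━━━━━┓ 
┃ FileEditor                    ┃ 
┠───────────────────────────────┨ 
┃function handleRequest(options▲┃ 
┃  const data = 71;            ░┃ 
┃  const config = 91;          ░┃ 
┃  const response = 36;        █┃ 
┃  const config = 15;          ░┃ 
┃  const config = 19;          ▼┃ 


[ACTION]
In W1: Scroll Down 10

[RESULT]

                                  
                                  
━━━━━━━━━━━━━━━━━━━━━━━━━━━━━━━━┓ 
pNavigator                      ┃ 
────────────────────────────────┨ 
..........~............^═....   ┃ 
......^.~..~~.......^.^^═....   ┃ 
.....^^^..~~~.........^^═....   ┃ 
...♣...^..~...........^.═....   ┃ 
..♣♣......~.............═....   ┃ 
...♣♣.........@.........═....   ┃ 
...♣.♣...........##.....═....   ┃ 
┏━━━━━━━━━━━━━━━━━━━━━━━━━━━━━━━┓ 
┃ FileEditor                    ┃ 
┠───────────────────────────────┨ 
┃  const config = 15;          ▲┃ 
┃  const config = 19;          ░┃ 
┃}                             ░┃ 
┃                              ░┃ 
┃// FIXME: update this         █┃ 
┃function handleRequest(respons▼┃ 


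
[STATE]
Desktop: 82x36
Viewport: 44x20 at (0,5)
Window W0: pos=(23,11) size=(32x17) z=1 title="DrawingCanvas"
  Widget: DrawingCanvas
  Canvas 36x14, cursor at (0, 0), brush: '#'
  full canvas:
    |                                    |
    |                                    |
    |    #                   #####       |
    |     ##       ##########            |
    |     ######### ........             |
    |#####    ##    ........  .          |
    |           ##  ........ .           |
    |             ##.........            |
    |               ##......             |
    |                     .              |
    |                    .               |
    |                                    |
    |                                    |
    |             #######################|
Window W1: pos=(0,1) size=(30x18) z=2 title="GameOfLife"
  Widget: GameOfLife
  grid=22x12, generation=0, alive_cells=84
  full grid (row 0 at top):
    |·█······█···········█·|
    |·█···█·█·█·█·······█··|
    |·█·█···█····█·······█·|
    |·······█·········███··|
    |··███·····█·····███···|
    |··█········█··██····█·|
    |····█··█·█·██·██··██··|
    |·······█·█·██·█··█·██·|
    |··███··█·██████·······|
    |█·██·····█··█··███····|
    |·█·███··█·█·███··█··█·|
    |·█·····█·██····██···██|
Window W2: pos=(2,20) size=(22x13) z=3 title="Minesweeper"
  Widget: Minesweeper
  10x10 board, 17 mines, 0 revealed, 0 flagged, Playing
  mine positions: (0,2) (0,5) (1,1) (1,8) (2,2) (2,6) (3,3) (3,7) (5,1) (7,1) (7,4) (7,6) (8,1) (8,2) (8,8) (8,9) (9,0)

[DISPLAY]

┃·█······█···········█·      ┃              
┃·█···█·█·█·█·······█··      ┃              
┃·█·█···█····█·······█·      ┃              
┃·······█·········███··      ┃              
┃··███·····█·····███···      ┃              
┃··█········█··██····█·      ┃              
┃····█··█·█·██·██··██··      ┃━━━━━━━━━━━━━━
┃·······█·█·██·█··█·██·      ┃ngCanvas      
┃··███··█·██████·······      ┃──────────────
┃█·██·····█··█··███····      ┃              
┃·█·███··█·█·███··█··█·      ┃              
┃·█·····█·██····██···██      ┃              
┃                            ┃#       ######
┗━━━━━━━━━━━━━━━━━━━━━━━━━━━━┛######## .....
                       ┃#####    ##    .....
  ┏━━━━━━━━━━━━━━━━━━━━┓           ##  .....
  ┃ Minesweeper        ┃             ##.....
  ┠────────────────────┨               ##...
  ┃■■■■■■■■■■          ┃                    
  ┃■■■■■■■■■■          ┃                    


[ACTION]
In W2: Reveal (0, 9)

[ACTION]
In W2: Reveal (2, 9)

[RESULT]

┃·█······█···········█·      ┃              
┃·█···█·█·█·█·······█··      ┃              
┃·█·█···█····█·······█·      ┃              
┃·······█·········███··      ┃              
┃··███·····█·····███···      ┃              
┃··█········█··██····█·      ┃              
┃····█··█·█·██·██··██··      ┃━━━━━━━━━━━━━━
┃·······█·█·██·█··█·██·      ┃ngCanvas      
┃··███··█·██████·······      ┃──────────────
┃█·██·····█··█··███····      ┃              
┃·█·███··█·█·███··█··█·      ┃              
┃·█·····█·██····██···██      ┃              
┃                            ┃#       ######
┗━━━━━━━━━━━━━━━━━━━━━━━━━━━━┛######## .....
                       ┃#####    ##    .....
  ┏━━━━━━━━━━━━━━━━━━━━┓           ##  .....
  ┃ Minesweeper        ┃             ##.....
  ┠────────────────────┨               ##...
  ┃■■■■■■■■■1          ┃                    
  ┃■■■■■■■■■■          ┃                    


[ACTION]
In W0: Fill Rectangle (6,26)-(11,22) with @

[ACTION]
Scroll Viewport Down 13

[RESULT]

┃·█·····█·██····██···██      ┃              
┃                            ┃#       ######
┗━━━━━━━━━━━━━━━━━━━━━━━━━━━━┛######## .....
                       ┃#####    ##    .....
  ┏━━━━━━━━━━━━━━━━━━━━┓           ##  .....
  ┃ Minesweeper        ┃             ##.....
  ┠────────────────────┨               ##...
  ┃■■■■■■■■■1          ┃                    
  ┃■■■■■■■■■■          ┃                    
  ┃■■■■■■■■■1          ┃                    
  ┃■■■■■■■■■■          ┃                    
  ┃■■■■■■■■■■          ┃━━━━━━━━━━━━━━━━━━━━
  ┃■■■■■■■■■■          ┃                    
  ┃■■■■■■■■■■          ┃                    
  ┃■■■■■■■■■■          ┃                    
  ┃■■■■■■■■■■          ┃                    
  ┗━━━━━━━━━━━━━━━━━━━━┛                    
                                            
                                            
                                            


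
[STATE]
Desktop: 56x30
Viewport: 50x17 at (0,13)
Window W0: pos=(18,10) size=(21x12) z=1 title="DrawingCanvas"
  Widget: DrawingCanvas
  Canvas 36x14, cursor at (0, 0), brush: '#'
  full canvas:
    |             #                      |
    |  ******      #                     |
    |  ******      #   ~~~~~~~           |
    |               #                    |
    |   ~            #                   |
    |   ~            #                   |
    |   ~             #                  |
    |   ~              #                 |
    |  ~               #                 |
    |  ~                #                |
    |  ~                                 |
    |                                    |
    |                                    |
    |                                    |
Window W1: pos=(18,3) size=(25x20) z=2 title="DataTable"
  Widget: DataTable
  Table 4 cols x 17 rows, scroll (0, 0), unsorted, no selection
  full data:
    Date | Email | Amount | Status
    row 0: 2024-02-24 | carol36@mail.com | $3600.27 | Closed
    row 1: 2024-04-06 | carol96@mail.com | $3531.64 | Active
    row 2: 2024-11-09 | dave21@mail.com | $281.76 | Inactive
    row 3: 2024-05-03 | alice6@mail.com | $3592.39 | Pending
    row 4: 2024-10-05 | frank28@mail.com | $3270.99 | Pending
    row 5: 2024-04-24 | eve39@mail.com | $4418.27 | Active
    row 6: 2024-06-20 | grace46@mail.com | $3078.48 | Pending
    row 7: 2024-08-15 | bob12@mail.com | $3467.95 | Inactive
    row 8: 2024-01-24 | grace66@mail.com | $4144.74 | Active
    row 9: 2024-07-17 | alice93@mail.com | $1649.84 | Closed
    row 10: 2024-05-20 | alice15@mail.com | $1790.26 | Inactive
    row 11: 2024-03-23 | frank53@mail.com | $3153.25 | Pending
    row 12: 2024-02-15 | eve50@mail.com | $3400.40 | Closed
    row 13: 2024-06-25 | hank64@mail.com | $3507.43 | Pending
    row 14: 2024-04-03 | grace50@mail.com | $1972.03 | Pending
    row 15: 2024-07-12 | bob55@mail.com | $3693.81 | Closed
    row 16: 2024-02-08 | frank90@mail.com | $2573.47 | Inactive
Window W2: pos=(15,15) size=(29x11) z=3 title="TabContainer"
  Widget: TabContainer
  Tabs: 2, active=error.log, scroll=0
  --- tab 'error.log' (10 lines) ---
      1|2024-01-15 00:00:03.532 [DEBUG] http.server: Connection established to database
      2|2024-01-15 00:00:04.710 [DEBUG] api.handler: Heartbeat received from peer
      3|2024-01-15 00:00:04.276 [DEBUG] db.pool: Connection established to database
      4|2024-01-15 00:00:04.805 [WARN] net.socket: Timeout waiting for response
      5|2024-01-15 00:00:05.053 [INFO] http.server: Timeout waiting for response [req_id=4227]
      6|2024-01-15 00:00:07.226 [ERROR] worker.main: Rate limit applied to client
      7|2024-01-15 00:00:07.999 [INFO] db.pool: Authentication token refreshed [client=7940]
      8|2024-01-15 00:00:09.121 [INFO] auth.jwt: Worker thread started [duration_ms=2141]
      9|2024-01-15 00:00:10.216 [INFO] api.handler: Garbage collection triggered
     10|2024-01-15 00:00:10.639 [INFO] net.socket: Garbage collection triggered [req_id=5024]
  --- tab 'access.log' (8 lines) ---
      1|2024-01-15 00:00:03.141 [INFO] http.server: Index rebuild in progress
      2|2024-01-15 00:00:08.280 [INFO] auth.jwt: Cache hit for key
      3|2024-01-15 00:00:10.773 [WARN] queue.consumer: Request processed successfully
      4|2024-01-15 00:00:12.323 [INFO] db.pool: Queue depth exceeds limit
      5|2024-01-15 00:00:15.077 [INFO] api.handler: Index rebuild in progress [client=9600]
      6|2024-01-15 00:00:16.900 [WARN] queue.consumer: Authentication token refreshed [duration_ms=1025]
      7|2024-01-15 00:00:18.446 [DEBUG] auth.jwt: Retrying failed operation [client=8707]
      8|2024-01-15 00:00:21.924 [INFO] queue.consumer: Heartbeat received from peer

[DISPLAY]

                  ┃2024-04-24│eve39@mail.c┃       
                  ┃2024-06-20│grace46@mail┃       
               ┏━━━━━━━━━━━━━━━━━━━━━━━━━━━┓      
               ┃ TabContainer              ┃      
               ┠───────────────────────────┨      
               ┃[error.log]│ access.log    ┃      
               ┃───────────────────────────┃      
               ┃2024-01-15 00:00:03.532 [DE┃      
               ┃2024-01-15 00:00:04.710 [DE┃      
               ┃2024-01-15 00:00:04.276 [DE┃      
               ┃2024-01-15 00:00:04.805 [WA┃      
               ┃2024-01-15 00:00:05.053 [IN┃      
               ┗━━━━━━━━━━━━━━━━━━━━━━━━━━━┛      
                                                  
                                                  
                                                  
                                                  


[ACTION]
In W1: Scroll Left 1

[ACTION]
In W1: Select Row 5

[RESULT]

                  ┃>024-04-24│eve39@mail.c┃       
                  ┃2024-06-20│grace46@mail┃       
               ┏━━━━━━━━━━━━━━━━━━━━━━━━━━━┓      
               ┃ TabContainer              ┃      
               ┠───────────────────────────┨      
               ┃[error.log]│ access.log    ┃      
               ┃───────────────────────────┃      
               ┃2024-01-15 00:00:03.532 [DE┃      
               ┃2024-01-15 00:00:04.710 [DE┃      
               ┃2024-01-15 00:00:04.276 [DE┃      
               ┃2024-01-15 00:00:04.805 [WA┃      
               ┃2024-01-15 00:00:05.053 [IN┃      
               ┗━━━━━━━━━━━━━━━━━━━━━━━━━━━┛      
                                                  
                                                  
                                                  
                                                  


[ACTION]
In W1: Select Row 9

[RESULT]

                  ┃2024-04-24│eve39@mail.c┃       
                  ┃2024-06-20│grace46@mail┃       
               ┏━━━━━━━━━━━━━━━━━━━━━━━━━━━┓      
               ┃ TabContainer              ┃      
               ┠───────────────────────────┨      
               ┃[error.log]│ access.log    ┃      
               ┃───────────────────────────┃      
               ┃2024-01-15 00:00:03.532 [DE┃      
               ┃2024-01-15 00:00:04.710 [DE┃      
               ┃2024-01-15 00:00:04.276 [DE┃      
               ┃2024-01-15 00:00:04.805 [WA┃      
               ┃2024-01-15 00:00:05.053 [IN┃      
               ┗━━━━━━━━━━━━━━━━━━━━━━━━━━━┛      
                                                  
                                                  
                                                  
                                                  


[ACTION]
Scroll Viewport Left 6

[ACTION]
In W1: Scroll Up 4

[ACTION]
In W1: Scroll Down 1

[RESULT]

                  ┃2024-06-20│grace46@mail┃       
                  ┃2024-08-15│bob12@mail.c┃       
               ┏━━━━━━━━━━━━━━━━━━━━━━━━━━━┓      
               ┃ TabContainer              ┃      
               ┠───────────────────────────┨      
               ┃[error.log]│ access.log    ┃      
               ┃───────────────────────────┃      
               ┃2024-01-15 00:00:03.532 [DE┃      
               ┃2024-01-15 00:00:04.710 [DE┃      
               ┃2024-01-15 00:00:04.276 [DE┃      
               ┃2024-01-15 00:00:04.805 [WA┃      
               ┃2024-01-15 00:00:05.053 [IN┃      
               ┗━━━━━━━━━━━━━━━━━━━━━━━━━━━┛      
                                                  
                                                  
                                                  
                                                  


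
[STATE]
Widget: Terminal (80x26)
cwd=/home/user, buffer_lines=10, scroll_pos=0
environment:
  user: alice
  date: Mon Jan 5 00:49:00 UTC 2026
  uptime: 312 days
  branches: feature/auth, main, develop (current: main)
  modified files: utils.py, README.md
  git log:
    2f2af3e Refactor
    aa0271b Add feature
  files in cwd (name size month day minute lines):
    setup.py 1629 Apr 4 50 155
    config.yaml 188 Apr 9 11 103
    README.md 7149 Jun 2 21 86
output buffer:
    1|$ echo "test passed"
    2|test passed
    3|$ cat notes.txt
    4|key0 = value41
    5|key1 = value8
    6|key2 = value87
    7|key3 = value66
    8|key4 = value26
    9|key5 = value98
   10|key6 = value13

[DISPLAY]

$ echo "test passed"                                                            
test passed                                                                     
$ cat notes.txt                                                                 
key0 = value41                                                                  
key1 = value8                                                                   
key2 = value87                                                                  
key3 = value66                                                                  
key4 = value26                                                                  
key5 = value98                                                                  
key6 = value13                                                                  
$ █                                                                             
                                                                                
                                                                                
                                                                                
                                                                                
                                                                                
                                                                                
                                                                                
                                                                                
                                                                                
                                                                                
                                                                                
                                                                                
                                                                                
                                                                                
                                                                                


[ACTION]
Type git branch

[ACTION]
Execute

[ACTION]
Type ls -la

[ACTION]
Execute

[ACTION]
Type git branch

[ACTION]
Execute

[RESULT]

$ echo "test passed"                                                            
test passed                                                                     
$ cat notes.txt                                                                 
key0 = value41                                                                  
key1 = value8                                                                   
key2 = value87                                                                  
key3 = value66                                                                  
key4 = value26                                                                  
key5 = value98                                                                  
key6 = value13                                                                  
$ git branch                                                                    
  feature/auth                                                                  
* main                                                                          
  develop                                                                       
$ ls -la                                                                        
-rw-r--r--  1 alice group     1629 Apr  4 10:50 setup.py                        
-rw-r--r--  1 alice group      188 Apr  9 10:11 config.yaml                     
-rw-r--r--  1 alice group     7149 Jun  2 10:21 README.md                       
$ git branch                                                                    
  feature/auth                                                                  
* main                                                                          
  develop                                                                       
$ █                                                                             
                                                                                
                                                                                
                                                                                


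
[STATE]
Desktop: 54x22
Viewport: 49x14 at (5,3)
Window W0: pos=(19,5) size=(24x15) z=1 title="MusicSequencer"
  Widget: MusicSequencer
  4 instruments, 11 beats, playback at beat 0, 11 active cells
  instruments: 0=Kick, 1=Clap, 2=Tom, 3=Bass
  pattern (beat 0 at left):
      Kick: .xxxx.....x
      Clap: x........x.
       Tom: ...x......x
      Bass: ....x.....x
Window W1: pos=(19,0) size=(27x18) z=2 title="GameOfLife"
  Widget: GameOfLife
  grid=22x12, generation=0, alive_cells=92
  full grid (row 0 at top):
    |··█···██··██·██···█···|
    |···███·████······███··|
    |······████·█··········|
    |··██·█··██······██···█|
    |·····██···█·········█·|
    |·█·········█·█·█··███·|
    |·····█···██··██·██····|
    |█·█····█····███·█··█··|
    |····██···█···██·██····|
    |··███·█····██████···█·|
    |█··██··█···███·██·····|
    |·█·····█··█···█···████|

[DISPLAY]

              ┃Gen: 0                   ┃        
              ┃··█···██··██·██···█···   ┃        
              ┃···███·████······███··   ┃        
              ┃······████·█··········   ┃        
              ┃··██·█··██······██···█   ┃        
              ┃·····██···█·········█·   ┃        
              ┃·█·········█·█·█··███·   ┃        
              ┃·····█···██··██·██····   ┃        
              ┃█·█····█····███·█··█··   ┃        
              ┃····██···█···██·██····   ┃        
              ┃··███·█····██████···█·   ┃        
              ┃█··██··█···███·██·····   ┃        
              ┃·█·····█··█···█···████   ┃        
              ┃                         ┃        


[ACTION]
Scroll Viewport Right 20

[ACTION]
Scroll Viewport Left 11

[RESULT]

                   ┃Gen: 0                   ┃   
                   ┃··█···██··██·██···█···   ┃   
                   ┃···███·████······███··   ┃   
                   ┃······████·█··········   ┃   
                   ┃··██·█··██······██···█   ┃   
                   ┃·····██···█·········█·   ┃   
                   ┃·█·········█·█·█··███·   ┃   
                   ┃·····█···██··██·██····   ┃   
                   ┃█·█····█····███·█··█··   ┃   
                   ┃····██···█···██·██····   ┃   
                   ┃··███·█····██████···█·   ┃   
                   ┃█··██··█···███·██·····   ┃   
                   ┃·█·····█··█···█···████   ┃   
                   ┃                         ┃   


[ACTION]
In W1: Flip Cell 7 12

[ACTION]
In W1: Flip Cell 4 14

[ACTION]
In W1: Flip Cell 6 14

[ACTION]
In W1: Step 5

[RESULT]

                   ┃Gen: 5                   ┃   
                   ┃······················   ┃   
                   ┃··················█···   ┃   
                   ┃··········█··█····█···   ┃   
                   ┃·········█····█·······   ┃   
                   ┃····█···██············   ┃   
                   ┃··███·██···█···█······   ┃   
                   ┃···█·███··█·██·██·····   ┃   
                   ┃······█····████·█·····   ┃   
                   ┃··██···█···██·█·······   ┃   
                   ┃·███··██····█·█···█···   ┃   
                   ┃··██·····█··█··█·█····   ┃   
                   ┃···········█····█·····   ┃   
                   ┃                         ┃   


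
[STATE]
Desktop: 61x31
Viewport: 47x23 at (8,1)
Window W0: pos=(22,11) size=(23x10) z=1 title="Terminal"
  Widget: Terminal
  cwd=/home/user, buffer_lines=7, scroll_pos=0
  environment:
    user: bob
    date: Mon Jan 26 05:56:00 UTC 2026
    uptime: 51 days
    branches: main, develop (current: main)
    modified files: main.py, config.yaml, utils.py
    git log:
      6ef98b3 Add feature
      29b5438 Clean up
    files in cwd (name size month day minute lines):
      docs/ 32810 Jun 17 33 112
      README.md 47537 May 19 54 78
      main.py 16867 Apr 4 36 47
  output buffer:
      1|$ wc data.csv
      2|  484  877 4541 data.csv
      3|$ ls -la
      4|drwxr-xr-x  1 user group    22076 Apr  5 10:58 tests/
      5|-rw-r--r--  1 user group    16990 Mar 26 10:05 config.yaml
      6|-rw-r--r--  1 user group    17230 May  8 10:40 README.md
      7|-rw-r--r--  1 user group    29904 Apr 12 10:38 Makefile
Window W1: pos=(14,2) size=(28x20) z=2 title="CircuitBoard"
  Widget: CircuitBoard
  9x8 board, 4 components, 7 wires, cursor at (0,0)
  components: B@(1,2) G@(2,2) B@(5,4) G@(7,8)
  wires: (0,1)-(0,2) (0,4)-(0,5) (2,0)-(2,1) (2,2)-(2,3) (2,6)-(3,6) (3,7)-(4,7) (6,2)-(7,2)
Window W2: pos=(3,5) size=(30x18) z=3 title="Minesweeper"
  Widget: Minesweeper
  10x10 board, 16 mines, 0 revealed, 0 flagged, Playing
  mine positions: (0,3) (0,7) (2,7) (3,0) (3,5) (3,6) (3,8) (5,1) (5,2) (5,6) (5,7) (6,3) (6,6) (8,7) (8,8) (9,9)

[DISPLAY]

                                               
      ┏━━━━━━━━━━━━━━━━━━━━━━━━━━┓             
      ┃ CircuitBoard             ┃             
      ┠──────────────────────────┨             
━━━━━━━━━━━━━━━━━━━━━━━━┓ 8      ┃             
esweeper                ┃  · ─ · ┃             
────────────────────────┨        ┃             
■■■■■■                  ┃        ┃             
■■■■■■                  ┃        ┃             
■■■■■■                  ┃        ┃             
■■■■■■                  ┃        ┃━━┓          
■■■■■■                  ┃        ┃  ┃          
■■■■■■                  ┃        ┃──┨          
■■■■■■                  ┃        ┃  ┃          
■■■■■■                  ┃        ┃a.┃          
■■■■■■                  ┃  B     ┃  ┃          
■■■■■■                  ┃        ┃gr┃          
                        ┃        ┃gr┃          
                        ┃        ┃gr┃          
                        ┃        ┃━━┛          
                        ┃━━━━━━━━┛             
━━━━━━━━━━━━━━━━━━━━━━━━┛                      
                                               


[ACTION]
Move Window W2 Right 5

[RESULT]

                                               
      ┏━━━━━━━━━━━━━━━━━━━━━━━━━━┓             
      ┃ CircuitBoard             ┃             
      ┠──────────────────────────┨             
┏━━━━━━━━━━━━━━━━━━━━━━━━━━━━┓   ┃             
┃ Minesweeper                ┃ · ┃             
┠────────────────────────────┨   ┃             
┃■■■■■■■■■■                  ┃   ┃             
┃■■■■■■■■■■                  ┃   ┃             
┃■■■■■■■■■■                  ┃   ┃             
┃■■■■■■■■■■                  ┃   ┃━━┓          
┃■■■■■■■■■■                  ┃   ┃  ┃          
┃■■■■■■■■■■                  ┃   ┃──┨          
┃■■■■■■■■■■                  ┃   ┃  ┃          
┃■■■■■■■■■■                  ┃   ┃a.┃          
┃■■■■■■■■■■                  ┃   ┃  ┃          
┃■■■■■■■■■■                  ┃   ┃gr┃          
┃                            ┃   ┃gr┃          
┃                            ┃   ┃gr┃          
┃                            ┃   ┃━━┛          
┃                            ┃━━━┛             
┗━━━━━━━━━━━━━━━━━━━━━━━━━━━━┛                 
                                               


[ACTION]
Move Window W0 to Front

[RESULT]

                                               
      ┏━━━━━━━━━━━━━━━━━━━━━━━━━━┓             
      ┃ CircuitBoard             ┃             
      ┠──────────────────────────┨             
┏━━━━━━━━━━━━━━━━━━━━━━━━━━━━┓   ┃             
┃ Minesweeper                ┃ · ┃             
┠────────────────────────────┨   ┃             
┃■■■■■■■■■■                  ┃   ┃             
┃■■■■■■■■■■                  ┃   ┃             
┃■■■■■■■■■■                  ┃   ┃             
┃■■■■■■■■■■   ┏━━━━━━━━━━━━━━━━━━━━━┓          
┃■■■■■■■■■■   ┃ Terminal            ┃          
┃■■■■■■■■■■   ┠─────────────────────┨          
┃■■■■■■■■■■   ┃$ wc data.csv        ┃          
┃■■■■■■■■■■   ┃  484  877 4541 data.┃          
┃■■■■■■■■■■   ┃$ ls -la             ┃          
┃■■■■■■■■■■   ┃drwxr-xr-x  1 user gr┃          
┃             ┃-rw-r--r--  1 user gr┃          
┃             ┃-rw-r--r--  1 user gr┃          
┃             ┗━━━━━━━━━━━━━━━━━━━━━┛          
┃                            ┃━━━┛             
┗━━━━━━━━━━━━━━━━━━━━━━━━━━━━┛                 
                                               


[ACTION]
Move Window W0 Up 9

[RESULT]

                                               
      ┏━━━━━━━┏━━━━━━━━━━━━━━━━━━━━━┓          
      ┃ Circui┃ Terminal            ┃          
      ┠───────┠─────────────────────┨          
┏━━━━━━━━━━━━━┃$ wc data.csv        ┃          
┃ Minesweeper ┃  484  877 4541 data.┃          
┠─────────────┃$ ls -la             ┃          
┃■■■■■■■■■■   ┃drwxr-xr-x  1 user gr┃          
┃■■■■■■■■■■   ┃-rw-r--r--  1 user gr┃          
┃■■■■■■■■■■   ┃-rw-r--r--  1 user gr┃          
┃■■■■■■■■■■   ┗━━━━━━━━━━━━━━━━━━━━━┛          
┃■■■■■■■■■■                  ┃   ┃             
┃■■■■■■■■■■                  ┃   ┃             
┃■■■■■■■■■■                  ┃   ┃             
┃■■■■■■■■■■                  ┃   ┃             
┃■■■■■■■■■■                  ┃   ┃             
┃■■■■■■■■■■                  ┃   ┃             
┃                            ┃   ┃             
┃                            ┃   ┃             
┃                            ┃   ┃             
┃                            ┃━━━┛             
┗━━━━━━━━━━━━━━━━━━━━━━━━━━━━┛                 
                                               


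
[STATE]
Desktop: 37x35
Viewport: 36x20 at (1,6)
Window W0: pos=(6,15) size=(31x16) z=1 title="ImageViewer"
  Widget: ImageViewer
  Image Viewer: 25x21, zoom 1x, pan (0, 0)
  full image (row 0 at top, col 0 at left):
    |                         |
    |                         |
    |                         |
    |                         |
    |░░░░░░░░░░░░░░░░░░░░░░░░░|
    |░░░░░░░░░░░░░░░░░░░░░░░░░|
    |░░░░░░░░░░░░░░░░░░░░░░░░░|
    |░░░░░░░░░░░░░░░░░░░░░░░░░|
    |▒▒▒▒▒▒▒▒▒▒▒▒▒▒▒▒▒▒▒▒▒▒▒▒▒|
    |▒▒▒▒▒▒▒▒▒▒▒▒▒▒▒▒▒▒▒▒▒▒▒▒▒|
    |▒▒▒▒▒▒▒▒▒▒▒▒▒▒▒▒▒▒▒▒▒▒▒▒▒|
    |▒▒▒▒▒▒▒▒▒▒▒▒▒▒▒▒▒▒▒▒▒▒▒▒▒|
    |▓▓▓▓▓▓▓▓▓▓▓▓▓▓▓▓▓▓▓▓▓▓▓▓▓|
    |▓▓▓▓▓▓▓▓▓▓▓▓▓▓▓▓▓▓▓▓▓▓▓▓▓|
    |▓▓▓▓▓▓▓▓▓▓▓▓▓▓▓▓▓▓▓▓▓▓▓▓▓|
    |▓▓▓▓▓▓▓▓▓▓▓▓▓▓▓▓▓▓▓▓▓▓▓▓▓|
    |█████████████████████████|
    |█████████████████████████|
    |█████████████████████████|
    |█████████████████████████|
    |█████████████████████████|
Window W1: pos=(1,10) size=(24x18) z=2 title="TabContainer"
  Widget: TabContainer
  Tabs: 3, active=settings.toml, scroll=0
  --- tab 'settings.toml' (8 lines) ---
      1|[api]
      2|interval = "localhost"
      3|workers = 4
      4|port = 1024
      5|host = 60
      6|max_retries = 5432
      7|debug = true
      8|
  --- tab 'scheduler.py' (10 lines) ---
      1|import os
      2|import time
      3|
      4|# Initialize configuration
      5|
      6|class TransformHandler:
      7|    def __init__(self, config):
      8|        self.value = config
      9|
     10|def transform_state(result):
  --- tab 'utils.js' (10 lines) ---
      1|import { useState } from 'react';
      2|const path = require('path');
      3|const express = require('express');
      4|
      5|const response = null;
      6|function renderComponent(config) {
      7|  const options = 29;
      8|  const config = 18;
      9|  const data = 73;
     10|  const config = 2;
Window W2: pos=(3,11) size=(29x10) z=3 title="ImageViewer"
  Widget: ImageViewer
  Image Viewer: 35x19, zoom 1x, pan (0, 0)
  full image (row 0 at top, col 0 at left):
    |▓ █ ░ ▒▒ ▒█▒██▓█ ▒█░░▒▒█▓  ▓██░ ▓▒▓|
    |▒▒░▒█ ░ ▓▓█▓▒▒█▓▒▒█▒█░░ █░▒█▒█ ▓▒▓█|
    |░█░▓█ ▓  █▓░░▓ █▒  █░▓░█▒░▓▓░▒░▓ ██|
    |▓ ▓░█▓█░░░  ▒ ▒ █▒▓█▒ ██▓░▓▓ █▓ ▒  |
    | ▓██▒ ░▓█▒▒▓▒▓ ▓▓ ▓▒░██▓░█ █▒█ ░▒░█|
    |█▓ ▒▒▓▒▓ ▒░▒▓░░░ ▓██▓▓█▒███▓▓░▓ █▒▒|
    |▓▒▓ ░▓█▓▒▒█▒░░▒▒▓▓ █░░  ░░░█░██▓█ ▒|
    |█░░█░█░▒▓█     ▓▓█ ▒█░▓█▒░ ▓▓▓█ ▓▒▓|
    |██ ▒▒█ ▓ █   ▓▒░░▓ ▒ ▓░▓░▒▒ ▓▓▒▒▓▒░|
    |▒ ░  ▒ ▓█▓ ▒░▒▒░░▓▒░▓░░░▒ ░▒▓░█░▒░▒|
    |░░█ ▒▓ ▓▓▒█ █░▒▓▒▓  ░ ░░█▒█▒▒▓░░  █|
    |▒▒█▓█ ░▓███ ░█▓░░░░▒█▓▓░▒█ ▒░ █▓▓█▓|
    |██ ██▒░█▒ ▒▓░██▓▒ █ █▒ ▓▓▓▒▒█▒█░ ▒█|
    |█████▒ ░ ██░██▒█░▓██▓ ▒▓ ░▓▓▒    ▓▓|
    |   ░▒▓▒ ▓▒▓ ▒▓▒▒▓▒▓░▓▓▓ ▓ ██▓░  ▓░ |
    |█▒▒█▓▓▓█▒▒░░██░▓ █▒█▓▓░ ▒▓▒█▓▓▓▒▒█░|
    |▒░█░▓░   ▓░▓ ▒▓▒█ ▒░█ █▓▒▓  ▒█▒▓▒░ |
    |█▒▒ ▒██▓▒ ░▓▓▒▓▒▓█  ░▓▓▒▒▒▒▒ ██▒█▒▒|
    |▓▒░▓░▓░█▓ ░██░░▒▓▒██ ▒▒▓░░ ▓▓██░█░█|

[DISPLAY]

                                    
                                    
                                    
                                    
┏━━━━━━━━━━━━━━━━━━━━━━┓            
┃ ┏━━━━━━━━━━━━━━━━━━━━━━━━━━━┓     
┠─┃ ImageViewer               ┃     
┃[┠───────────────────────────┨     
┃─┃▓ █ ░ ▒▒ ▒█▒██▓█ ▒█░░▒▒█▓  ┃     
┃[┃▒▒░▒█ ░ ▓▓█▓▒▒█▓▒▒█▒█░░ █░▒┃━━━━┓
┃i┃░█░▓█ ▓  █▓░░▓ █▒  █░▓░█▒░▓┃    ┃
┃w┃▓ ▓░█▓█░░░  ▒ ▒ █▒▓█▒ ██▓░▓┃────┨
┃p┃ ▓██▒ ░▓█▒▒▓▒▓ ▓▓ ▓▒░██▓░█ ┃    ┃
┃h┃█▓ ▒▒▓▒▓ ▒░▒▓░░░ ▓██▓▓█▒███┃    ┃
┃m┗━━━━━━━━━━━━━━━━━━━━━━━━━━━┛    ┃
┃debug = true          ┃           ┃
┃                      ┃░░░░░░░    ┃
┃                      ┃░░░░░░░    ┃
┃                      ┃░░░░░░░    ┃
┃                      ┃░░░░░░░    ┃


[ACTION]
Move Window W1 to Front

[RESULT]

                                    
                                    
                                    
                                    
┏━━━━━━━━━━━━━━━━━━━━━━┓            
┃ TabContainer         ┃━━━━━━┓     
┠──────────────────────┨      ┃     
┃[settings.toml]│ sched┃──────┨     
┃──────────────────────┃▒▒█▓  ┃     
┃[api]                 ┃░░ █░▒┃━━━━┓
┃interval = "localhost"┃▓░█▒░▓┃    ┃
┃workers = 4           ┃ ██▓░▓┃────┨
┃port = 1024           ┃██▓░█ ┃    ┃
┃host = 60             ┃▓█▒███┃    ┃
┃max_retries = 5432    ┃━━━━━━┛    ┃
┃debug = true          ┃           ┃
┃                      ┃░░░░░░░    ┃
┃                      ┃░░░░░░░    ┃
┃                      ┃░░░░░░░    ┃
┃                      ┃░░░░░░░    ┃


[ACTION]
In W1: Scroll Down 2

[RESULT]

                                    
                                    
                                    
                                    
┏━━━━━━━━━━━━━━━━━━━━━━┓            
┃ TabContainer         ┃━━━━━━┓     
┠──────────────────────┨      ┃     
┃[settings.toml]│ sched┃──────┨     
┃──────────────────────┃▒▒█▓  ┃     
┃workers = 4           ┃░░ █░▒┃━━━━┓
┃port = 1024           ┃▓░█▒░▓┃    ┃
┃host = 60             ┃ ██▓░▓┃────┨
┃max_retries = 5432    ┃██▓░█ ┃    ┃
┃debug = true          ┃▓█▒███┃    ┃
┃                      ┃━━━━━━┛    ┃
┃                      ┃           ┃
┃                      ┃░░░░░░░    ┃
┃                      ┃░░░░░░░    ┃
┃                      ┃░░░░░░░    ┃
┃                      ┃░░░░░░░    ┃


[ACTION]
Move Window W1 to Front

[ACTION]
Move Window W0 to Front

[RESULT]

                                    
                                    
                                    
                                    
┏━━━━━━━━━━━━━━━━━━━━━━┓            
┃ TabContainer         ┃━━━━━━┓     
┠──────────────────────┨      ┃     
┃[settings.toml]│ sched┃──────┨     
┃──────────────────────┃▒▒█▓  ┃     
┃work┏━━━━━━━━━━━━━━━━━━━━━━━━━━━━━┓
┃port┃ ImageViewer                 ┃
┃host┠─────────────────────────────┨
┃max_┃                             ┃
┃debu┃                             ┃
┃    ┃                             ┃
┃    ┃                             ┃
┃    ┃░░░░░░░░░░░░░░░░░░░░░░░░░    ┃
┃    ┃░░░░░░░░░░░░░░░░░░░░░░░░░    ┃
┃    ┃░░░░░░░░░░░░░░░░░░░░░░░░░    ┃
┃    ┃░░░░░░░░░░░░░░░░░░░░░░░░░    ┃
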